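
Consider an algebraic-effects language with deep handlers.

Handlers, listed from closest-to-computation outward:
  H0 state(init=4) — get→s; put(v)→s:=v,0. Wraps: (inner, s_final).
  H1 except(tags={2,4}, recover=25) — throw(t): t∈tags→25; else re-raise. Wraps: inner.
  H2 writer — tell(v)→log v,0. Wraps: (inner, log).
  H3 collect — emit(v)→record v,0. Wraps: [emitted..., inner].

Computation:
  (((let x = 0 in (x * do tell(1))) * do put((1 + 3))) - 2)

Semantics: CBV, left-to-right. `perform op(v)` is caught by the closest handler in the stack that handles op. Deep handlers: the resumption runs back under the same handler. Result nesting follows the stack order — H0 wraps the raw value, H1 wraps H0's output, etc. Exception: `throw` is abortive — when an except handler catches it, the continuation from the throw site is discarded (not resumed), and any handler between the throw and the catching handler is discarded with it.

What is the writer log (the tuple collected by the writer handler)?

Evaluation trace:
tell(1) @ H2 ⇒ log+=1
put(4) @ H0 ⇒ s:=4
H0 returns (-2, 4)
H1 returns (-2, 4)
H2 returns ((-2, 4), (1))
H3 returns [((-2, 4), (1))]
= [((-2, 4), (1))]

Answer: (1)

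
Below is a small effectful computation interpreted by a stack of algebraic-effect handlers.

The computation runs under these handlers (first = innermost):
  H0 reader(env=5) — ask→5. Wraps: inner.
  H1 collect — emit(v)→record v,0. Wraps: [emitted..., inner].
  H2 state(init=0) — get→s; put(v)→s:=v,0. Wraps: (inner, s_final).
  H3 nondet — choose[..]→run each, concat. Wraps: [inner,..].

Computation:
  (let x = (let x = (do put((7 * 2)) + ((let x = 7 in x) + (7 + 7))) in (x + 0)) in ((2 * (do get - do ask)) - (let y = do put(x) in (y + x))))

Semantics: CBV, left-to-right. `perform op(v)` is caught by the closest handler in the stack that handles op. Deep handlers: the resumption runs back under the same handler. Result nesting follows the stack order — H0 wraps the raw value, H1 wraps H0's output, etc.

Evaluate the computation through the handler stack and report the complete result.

Step-by-step:
put(14) @ H2 ⇒ s:=14
get @ H2 ⇒ 14
ask @ H0 ⇒ 5
put(21) @ H2 ⇒ s:=21
H0 returns -3
H1 returns [-3]
H2 returns ([-3], 21)
H3 returns [([-3], 21)]
= [([-3], 21)]

Answer: [([-3], 21)]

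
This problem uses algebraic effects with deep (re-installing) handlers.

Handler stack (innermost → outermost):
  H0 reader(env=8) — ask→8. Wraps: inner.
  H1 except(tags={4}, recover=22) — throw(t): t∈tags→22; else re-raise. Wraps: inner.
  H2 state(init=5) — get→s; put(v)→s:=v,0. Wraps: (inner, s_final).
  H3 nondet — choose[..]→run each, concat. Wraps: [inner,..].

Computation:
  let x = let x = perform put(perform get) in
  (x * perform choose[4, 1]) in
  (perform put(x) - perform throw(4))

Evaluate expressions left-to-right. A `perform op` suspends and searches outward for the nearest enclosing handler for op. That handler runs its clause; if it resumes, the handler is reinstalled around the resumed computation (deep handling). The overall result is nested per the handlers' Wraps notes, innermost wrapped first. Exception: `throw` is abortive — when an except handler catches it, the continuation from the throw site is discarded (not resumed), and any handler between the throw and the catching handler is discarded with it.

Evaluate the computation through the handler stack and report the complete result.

Answer: [(22, 0), (22, 0)]

Working:
get @ H2 ⇒ 5
put(5) @ H2 ⇒ s:=5
choose[4, 1] @ H3
  branch[0] choose=4:
    put(0) @ H2 ⇒ s:=0
    throw(4) @ H1 caught ⇒ 22
    H2 returns (22, 0)
    H3 returns [(22, 0)]
  branch[1] choose=1:
    put(0) @ H2 ⇒ s:=0
    throw(4) @ H1 caught ⇒ 22
    H2 returns (22, 0)
    H3 returns [(22, 0)]
= [(22, 0), (22, 0)]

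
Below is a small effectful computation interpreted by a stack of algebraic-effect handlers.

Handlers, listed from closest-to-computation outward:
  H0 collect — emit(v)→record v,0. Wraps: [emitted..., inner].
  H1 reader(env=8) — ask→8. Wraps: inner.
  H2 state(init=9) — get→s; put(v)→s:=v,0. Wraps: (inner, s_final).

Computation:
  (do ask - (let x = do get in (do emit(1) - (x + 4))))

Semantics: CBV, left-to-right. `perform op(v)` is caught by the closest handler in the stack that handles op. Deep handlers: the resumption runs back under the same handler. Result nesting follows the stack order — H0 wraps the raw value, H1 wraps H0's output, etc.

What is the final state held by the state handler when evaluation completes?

Step-by-step:
ask @ H1 ⇒ 8
get @ H2 ⇒ 9
emit(1) @ H0 ⇒ out+=1
H0 returns [1, 21]
H1 returns [1, 21]
H2 returns ([1, 21], 9)
= ([1, 21], 9)

Answer: 9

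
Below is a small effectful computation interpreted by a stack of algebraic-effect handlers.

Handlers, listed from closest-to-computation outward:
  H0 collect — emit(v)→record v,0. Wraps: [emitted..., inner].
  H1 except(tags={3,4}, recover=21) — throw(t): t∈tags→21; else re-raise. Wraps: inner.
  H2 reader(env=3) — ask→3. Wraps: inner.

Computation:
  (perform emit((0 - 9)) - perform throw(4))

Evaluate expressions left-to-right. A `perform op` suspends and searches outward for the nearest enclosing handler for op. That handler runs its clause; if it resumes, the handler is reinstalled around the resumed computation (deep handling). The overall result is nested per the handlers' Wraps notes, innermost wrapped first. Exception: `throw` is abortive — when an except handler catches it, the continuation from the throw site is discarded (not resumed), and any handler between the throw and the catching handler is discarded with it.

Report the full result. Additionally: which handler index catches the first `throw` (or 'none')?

Answer: 21 ; first throw caught by: H1

Evaluation trace:
emit(-9) @ H0 ⇒ out+=-9
throw(4) @ H1 caught ⇒ 21
H2 returns 21
= 21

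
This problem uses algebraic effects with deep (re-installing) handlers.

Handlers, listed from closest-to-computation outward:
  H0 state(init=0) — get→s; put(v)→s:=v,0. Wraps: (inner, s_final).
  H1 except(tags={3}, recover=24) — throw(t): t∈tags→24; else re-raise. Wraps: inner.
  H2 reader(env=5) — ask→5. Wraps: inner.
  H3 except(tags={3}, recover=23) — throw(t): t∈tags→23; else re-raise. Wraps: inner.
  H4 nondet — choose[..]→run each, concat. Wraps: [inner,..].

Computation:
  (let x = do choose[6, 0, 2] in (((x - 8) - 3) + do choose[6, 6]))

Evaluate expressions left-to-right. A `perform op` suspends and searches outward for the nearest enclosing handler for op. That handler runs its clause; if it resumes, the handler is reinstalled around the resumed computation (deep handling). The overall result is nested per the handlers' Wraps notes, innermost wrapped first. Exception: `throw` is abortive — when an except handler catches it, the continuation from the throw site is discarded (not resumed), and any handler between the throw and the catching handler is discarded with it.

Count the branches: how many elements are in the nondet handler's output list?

Working:
choose[6, 0, 2] @ H4
  branch[0] choose=6:
    choose[6, 6] @ H4
      branch[0] choose=6:
        H0 returns (1, 0)
        H1 returns (1, 0)
        H2 returns (1, 0)
        H3 returns (1, 0)
        H4 returns [(1, 0)]
      branch[1] choose=6:
        H0 returns (1, 0)
        H1 returns (1, 0)
        H2 returns (1, 0)
        H3 returns (1, 0)
        H4 returns [(1, 0)]
  branch[1] choose=0:
    choose[6, 6] @ H4
      branch[0] choose=6:
        H0 returns (-5, 0)
        H1 returns (-5, 0)
        H2 returns (-5, 0)
        H3 returns (-5, 0)
        H4 returns [(-5, 0)]
      branch[1] choose=6:
        H0 returns (-5, 0)
        H1 returns (-5, 0)
        H2 returns (-5, 0)
        H3 returns (-5, 0)
        H4 returns [(-5, 0)]
  branch[2] choose=2:
    choose[6, 6] @ H4
      branch[0] choose=6:
        H0 returns (-3, 0)
        H1 returns (-3, 0)
        H2 returns (-3, 0)
        H3 returns (-3, 0)
        H4 returns [(-3, 0)]
      branch[1] choose=6:
        H0 returns (-3, 0)
        H1 returns (-3, 0)
        H2 returns (-3, 0)
        H3 returns (-3, 0)
        H4 returns [(-3, 0)]
= [(1, 0), (1, 0), (-5, 0), (-5, 0), (-3, 0), (-3, 0)]

Answer: 6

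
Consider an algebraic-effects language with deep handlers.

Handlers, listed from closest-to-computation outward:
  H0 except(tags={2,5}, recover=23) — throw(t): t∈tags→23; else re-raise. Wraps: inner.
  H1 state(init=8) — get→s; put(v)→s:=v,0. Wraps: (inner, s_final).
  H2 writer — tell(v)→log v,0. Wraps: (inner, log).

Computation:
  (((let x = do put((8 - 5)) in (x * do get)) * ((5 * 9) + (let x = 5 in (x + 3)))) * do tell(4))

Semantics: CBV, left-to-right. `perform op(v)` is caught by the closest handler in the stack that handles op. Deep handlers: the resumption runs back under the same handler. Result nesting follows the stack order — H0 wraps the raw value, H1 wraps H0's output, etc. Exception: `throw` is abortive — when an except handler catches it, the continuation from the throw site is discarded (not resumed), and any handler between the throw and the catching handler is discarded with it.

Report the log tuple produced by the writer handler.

Step-by-step:
put(3) @ H1 ⇒ s:=3
get @ H1 ⇒ 3
tell(4) @ H2 ⇒ log+=4
H0 returns 0
H1 returns (0, 3)
H2 returns ((0, 3), (4))
= ((0, 3), (4))

Answer: (4)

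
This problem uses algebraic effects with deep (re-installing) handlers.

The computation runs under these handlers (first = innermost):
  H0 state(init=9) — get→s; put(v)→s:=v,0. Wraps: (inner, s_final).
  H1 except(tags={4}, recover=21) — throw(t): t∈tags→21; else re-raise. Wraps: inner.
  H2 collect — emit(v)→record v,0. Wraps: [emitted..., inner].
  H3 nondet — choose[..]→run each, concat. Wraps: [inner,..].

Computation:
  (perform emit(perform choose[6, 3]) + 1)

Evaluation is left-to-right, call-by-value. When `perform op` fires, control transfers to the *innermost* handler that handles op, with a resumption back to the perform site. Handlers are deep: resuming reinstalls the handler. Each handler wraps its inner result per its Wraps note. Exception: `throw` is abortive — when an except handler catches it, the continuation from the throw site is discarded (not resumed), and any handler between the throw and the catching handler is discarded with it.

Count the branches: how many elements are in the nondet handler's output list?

Answer: 2

Step-by-step:
choose[6, 3] @ H3
  branch[0] choose=6:
    emit(6) @ H2 ⇒ out+=6
    H0 returns (1, 9)
    H1 returns (1, 9)
    H2 returns [6, (1, 9)]
    H3 returns [[6, (1, 9)]]
  branch[1] choose=3:
    emit(3) @ H2 ⇒ out+=3
    H0 returns (1, 9)
    H1 returns (1, 9)
    H2 returns [3, (1, 9)]
    H3 returns [[3, (1, 9)]]
= [[6, (1, 9)], [3, (1, 9)]]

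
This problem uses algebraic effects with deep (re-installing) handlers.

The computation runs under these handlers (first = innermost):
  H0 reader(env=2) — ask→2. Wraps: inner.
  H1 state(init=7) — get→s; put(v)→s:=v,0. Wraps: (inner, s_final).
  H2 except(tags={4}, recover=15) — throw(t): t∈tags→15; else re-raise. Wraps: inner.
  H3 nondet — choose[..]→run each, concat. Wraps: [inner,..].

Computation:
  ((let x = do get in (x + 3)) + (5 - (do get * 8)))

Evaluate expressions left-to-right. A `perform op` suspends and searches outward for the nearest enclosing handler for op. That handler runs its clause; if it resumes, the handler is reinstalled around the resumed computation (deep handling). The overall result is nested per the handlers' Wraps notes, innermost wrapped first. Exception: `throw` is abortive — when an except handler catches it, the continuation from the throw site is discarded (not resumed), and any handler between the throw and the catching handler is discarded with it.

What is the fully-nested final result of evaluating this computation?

Working:
get @ H1 ⇒ 7
get @ H1 ⇒ 7
H0 returns -41
H1 returns (-41, 7)
H2 returns (-41, 7)
H3 returns [(-41, 7)]
= [(-41, 7)]

Answer: [(-41, 7)]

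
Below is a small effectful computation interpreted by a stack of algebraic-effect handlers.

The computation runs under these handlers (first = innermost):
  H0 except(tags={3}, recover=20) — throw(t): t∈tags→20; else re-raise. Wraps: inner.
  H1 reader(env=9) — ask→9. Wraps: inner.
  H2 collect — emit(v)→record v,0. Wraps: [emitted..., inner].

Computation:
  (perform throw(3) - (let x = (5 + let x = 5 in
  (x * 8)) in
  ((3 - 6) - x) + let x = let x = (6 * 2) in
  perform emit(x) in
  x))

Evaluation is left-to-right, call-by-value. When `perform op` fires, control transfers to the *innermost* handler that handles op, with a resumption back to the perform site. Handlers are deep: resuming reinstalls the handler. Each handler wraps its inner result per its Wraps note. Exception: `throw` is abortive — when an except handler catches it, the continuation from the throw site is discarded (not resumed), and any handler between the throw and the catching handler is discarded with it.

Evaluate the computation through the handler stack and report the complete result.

Evaluation trace:
throw(3) @ H0 caught ⇒ 20
H1 returns 20
H2 returns [20]
= [20]

Answer: [20]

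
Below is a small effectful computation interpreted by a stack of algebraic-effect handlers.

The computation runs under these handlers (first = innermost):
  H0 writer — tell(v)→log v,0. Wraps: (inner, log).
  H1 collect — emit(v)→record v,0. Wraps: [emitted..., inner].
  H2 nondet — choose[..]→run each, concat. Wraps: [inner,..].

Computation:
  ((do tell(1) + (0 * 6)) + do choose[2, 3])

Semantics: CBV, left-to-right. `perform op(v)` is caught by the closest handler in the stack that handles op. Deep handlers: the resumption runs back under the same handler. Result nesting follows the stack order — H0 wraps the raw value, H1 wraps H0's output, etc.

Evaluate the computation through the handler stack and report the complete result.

Step-by-step:
tell(1) @ H0 ⇒ log+=1
choose[2, 3] @ H2
  branch[0] choose=2:
    H0 returns (2, (1))
    H1 returns [(2, (1))]
    H2 returns [[(2, (1))]]
  branch[1] choose=3:
    H0 returns (3, (1))
    H1 returns [(3, (1))]
    H2 returns [[(3, (1))]]
= [[(2, (1))], [(3, (1))]]

Answer: [[(2, (1))], [(3, (1))]]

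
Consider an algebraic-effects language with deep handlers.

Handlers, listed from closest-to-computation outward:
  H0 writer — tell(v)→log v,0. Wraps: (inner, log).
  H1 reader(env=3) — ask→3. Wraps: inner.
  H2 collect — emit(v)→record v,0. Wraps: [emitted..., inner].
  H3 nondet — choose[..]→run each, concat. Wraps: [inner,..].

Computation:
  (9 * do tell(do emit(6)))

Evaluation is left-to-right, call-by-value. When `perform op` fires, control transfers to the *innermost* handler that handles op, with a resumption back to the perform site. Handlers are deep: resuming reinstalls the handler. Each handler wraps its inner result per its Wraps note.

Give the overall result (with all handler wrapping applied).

Answer: [[6, (0, (0))]]

Evaluation trace:
emit(6) @ H2 ⇒ out+=6
tell(0) @ H0 ⇒ log+=0
H0 returns (0, (0))
H1 returns (0, (0))
H2 returns [6, (0, (0))]
H3 returns [[6, (0, (0))]]
= [[6, (0, (0))]]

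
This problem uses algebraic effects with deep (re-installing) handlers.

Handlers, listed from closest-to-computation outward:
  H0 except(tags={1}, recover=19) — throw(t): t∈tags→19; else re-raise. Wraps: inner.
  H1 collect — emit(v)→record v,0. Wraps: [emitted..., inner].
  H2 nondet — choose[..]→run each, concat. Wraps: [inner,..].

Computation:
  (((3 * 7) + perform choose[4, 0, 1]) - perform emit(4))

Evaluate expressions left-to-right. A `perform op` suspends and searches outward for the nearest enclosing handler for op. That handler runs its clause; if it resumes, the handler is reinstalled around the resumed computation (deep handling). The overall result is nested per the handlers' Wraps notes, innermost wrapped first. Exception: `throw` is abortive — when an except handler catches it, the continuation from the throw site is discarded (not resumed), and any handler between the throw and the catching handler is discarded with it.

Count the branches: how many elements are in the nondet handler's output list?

Evaluation trace:
choose[4, 0, 1] @ H2
  branch[0] choose=4:
    emit(4) @ H1 ⇒ out+=4
    H0 returns 25
    H1 returns [4, 25]
    H2 returns [[4, 25]]
  branch[1] choose=0:
    emit(4) @ H1 ⇒ out+=4
    H0 returns 21
    H1 returns [4, 21]
    H2 returns [[4, 21]]
  branch[2] choose=1:
    emit(4) @ H1 ⇒ out+=4
    H0 returns 22
    H1 returns [4, 22]
    H2 returns [[4, 22]]
= [[4, 25], [4, 21], [4, 22]]

Answer: 3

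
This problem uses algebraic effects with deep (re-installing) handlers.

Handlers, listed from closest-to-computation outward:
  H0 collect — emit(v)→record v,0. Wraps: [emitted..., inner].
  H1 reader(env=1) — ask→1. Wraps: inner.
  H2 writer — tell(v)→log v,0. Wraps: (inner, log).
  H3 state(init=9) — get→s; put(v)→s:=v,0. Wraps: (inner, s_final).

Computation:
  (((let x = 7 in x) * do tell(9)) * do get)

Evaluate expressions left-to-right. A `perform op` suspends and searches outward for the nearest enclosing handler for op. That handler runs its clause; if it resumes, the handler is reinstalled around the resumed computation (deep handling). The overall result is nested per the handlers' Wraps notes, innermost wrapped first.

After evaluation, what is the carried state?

Answer: 9

Step-by-step:
tell(9) @ H2 ⇒ log+=9
get @ H3 ⇒ 9
H0 returns [0]
H1 returns [0]
H2 returns ([0], (9))
H3 returns (([0], (9)), 9)
= (([0], (9)), 9)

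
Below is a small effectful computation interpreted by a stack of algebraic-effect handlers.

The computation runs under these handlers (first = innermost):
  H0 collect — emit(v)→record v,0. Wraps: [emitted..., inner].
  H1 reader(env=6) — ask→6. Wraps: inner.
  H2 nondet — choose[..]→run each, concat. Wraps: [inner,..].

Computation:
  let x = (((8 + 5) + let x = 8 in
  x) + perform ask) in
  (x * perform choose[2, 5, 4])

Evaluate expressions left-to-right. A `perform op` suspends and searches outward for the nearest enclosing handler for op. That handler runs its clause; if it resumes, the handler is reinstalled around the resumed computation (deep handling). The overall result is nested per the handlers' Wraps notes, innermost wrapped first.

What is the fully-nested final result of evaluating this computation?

Answer: [[54], [135], [108]]

Step-by-step:
ask @ H1 ⇒ 6
choose[2, 5, 4] @ H2
  branch[0] choose=2:
    H0 returns [54]
    H1 returns [54]
    H2 returns [[54]]
  branch[1] choose=5:
    H0 returns [135]
    H1 returns [135]
    H2 returns [[135]]
  branch[2] choose=4:
    H0 returns [108]
    H1 returns [108]
    H2 returns [[108]]
= [[54], [135], [108]]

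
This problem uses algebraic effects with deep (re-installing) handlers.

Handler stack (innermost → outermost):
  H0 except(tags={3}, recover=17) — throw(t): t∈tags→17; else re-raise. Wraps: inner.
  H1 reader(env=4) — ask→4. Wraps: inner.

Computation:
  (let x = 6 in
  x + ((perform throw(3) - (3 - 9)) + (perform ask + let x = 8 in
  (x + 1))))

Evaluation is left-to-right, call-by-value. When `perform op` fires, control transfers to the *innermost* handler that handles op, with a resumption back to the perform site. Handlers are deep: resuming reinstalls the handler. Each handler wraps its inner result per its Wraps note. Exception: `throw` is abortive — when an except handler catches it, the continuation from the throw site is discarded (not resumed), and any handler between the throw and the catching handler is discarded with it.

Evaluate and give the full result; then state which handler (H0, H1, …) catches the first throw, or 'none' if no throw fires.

Answer: 17 ; first throw caught by: H0

Working:
throw(3) @ H0 caught ⇒ 17
H1 returns 17
= 17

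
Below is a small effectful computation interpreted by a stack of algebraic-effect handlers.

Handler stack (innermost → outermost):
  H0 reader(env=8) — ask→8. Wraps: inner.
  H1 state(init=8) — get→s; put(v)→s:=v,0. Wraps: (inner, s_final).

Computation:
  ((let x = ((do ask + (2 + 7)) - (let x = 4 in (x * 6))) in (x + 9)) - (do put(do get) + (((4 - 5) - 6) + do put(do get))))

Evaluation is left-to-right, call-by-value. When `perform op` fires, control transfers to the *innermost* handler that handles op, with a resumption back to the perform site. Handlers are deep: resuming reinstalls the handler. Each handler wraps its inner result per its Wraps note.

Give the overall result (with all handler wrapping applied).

Evaluation trace:
ask @ H0 ⇒ 8
get @ H1 ⇒ 8
put(8) @ H1 ⇒ s:=8
get @ H1 ⇒ 8
put(8) @ H1 ⇒ s:=8
H0 returns 9
H1 returns (9, 8)
= (9, 8)

Answer: (9, 8)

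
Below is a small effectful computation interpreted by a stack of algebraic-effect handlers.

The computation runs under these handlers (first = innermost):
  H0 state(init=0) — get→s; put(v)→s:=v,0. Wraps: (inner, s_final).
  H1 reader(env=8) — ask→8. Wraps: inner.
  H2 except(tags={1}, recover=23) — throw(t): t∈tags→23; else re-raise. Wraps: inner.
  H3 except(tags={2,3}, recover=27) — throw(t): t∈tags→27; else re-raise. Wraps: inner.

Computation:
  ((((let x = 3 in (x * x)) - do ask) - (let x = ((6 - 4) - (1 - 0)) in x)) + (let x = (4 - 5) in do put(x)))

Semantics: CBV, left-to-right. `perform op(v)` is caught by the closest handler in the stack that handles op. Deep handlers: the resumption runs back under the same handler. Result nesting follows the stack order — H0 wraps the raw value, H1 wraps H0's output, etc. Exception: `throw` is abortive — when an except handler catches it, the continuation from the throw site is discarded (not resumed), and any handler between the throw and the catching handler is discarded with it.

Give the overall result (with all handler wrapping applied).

Working:
ask @ H1 ⇒ 8
put(-1) @ H0 ⇒ s:=-1
H0 returns (0, -1)
H1 returns (0, -1)
H2 returns (0, -1)
H3 returns (0, -1)
= (0, -1)

Answer: (0, -1)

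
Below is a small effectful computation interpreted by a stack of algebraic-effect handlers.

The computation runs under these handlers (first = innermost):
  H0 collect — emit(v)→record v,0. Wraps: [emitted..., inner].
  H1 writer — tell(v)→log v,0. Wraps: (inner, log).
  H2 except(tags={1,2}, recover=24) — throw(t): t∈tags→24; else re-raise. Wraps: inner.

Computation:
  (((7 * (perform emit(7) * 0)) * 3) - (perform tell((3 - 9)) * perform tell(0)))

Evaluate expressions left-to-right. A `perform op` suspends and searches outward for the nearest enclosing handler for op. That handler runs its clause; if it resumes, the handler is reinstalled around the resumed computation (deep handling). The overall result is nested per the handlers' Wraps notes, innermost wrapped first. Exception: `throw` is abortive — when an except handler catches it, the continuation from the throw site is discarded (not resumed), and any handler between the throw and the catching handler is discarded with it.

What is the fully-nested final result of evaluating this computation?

Working:
emit(7) @ H0 ⇒ out+=7
tell(-6) @ H1 ⇒ log+=-6
tell(0) @ H1 ⇒ log+=0
H0 returns [7, 0]
H1 returns ([7, 0], (-6, 0))
H2 returns ([7, 0], (-6, 0))
= ([7, 0], (-6, 0))

Answer: ([7, 0], (-6, 0))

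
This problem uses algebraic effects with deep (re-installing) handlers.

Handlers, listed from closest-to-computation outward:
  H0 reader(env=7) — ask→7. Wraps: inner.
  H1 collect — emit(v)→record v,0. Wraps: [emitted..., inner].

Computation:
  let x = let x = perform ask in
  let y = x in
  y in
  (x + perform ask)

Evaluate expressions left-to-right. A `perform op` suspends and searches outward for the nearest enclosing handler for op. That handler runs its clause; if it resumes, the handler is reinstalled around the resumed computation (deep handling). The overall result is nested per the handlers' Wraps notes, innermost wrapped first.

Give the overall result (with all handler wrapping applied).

Answer: [14]

Working:
ask @ H0 ⇒ 7
ask @ H0 ⇒ 7
H0 returns 14
H1 returns [14]
= [14]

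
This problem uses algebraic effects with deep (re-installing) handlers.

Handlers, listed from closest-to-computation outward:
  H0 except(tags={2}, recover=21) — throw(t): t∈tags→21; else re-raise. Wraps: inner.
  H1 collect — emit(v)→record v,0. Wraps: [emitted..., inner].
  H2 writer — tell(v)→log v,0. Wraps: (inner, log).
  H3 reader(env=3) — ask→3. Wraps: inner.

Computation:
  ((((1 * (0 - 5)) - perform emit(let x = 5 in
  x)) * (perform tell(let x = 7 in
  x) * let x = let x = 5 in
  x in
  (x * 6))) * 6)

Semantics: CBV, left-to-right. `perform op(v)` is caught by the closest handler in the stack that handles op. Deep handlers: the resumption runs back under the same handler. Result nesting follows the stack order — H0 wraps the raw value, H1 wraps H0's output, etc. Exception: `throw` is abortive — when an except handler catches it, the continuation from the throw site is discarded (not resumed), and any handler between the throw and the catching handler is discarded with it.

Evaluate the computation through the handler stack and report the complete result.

Answer: ([5, 0], (7))

Working:
emit(5) @ H1 ⇒ out+=5
tell(7) @ H2 ⇒ log+=7
H0 returns 0
H1 returns [5, 0]
H2 returns ([5, 0], (7))
H3 returns ([5, 0], (7))
= ([5, 0], (7))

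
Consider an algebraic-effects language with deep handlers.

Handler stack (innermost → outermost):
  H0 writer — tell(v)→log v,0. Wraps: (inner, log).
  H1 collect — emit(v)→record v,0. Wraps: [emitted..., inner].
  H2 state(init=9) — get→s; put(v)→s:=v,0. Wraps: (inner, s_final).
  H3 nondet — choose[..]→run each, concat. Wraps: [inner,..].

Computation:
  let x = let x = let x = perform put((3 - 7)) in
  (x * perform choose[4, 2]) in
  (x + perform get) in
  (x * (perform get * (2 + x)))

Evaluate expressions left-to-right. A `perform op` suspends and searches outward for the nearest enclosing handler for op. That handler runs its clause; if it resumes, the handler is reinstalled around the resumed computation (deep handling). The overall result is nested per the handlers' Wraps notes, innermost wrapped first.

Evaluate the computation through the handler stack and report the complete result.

Answer: [([(-32, ())], -4), ([(-32, ())], -4)]

Working:
put(-4) @ H2 ⇒ s:=-4
choose[4, 2] @ H3
  branch[0] choose=4:
    get @ H2 ⇒ -4
    get @ H2 ⇒ -4
    H0 returns (-32, ())
    H1 returns [(-32, ())]
    H2 returns ([(-32, ())], -4)
    H3 returns [([(-32, ())], -4)]
  branch[1] choose=2:
    get @ H2 ⇒ -4
    get @ H2 ⇒ -4
    H0 returns (-32, ())
    H1 returns [(-32, ())]
    H2 returns ([(-32, ())], -4)
    H3 returns [([(-32, ())], -4)]
= [([(-32, ())], -4), ([(-32, ())], -4)]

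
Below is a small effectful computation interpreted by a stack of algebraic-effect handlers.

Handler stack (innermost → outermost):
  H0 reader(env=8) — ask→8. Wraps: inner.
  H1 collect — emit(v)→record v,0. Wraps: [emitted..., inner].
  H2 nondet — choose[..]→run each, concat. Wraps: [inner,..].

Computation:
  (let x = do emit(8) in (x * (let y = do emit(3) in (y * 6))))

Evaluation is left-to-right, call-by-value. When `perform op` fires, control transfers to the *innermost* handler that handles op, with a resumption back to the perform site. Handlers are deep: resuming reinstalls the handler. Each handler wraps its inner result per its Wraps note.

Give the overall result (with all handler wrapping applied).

Step-by-step:
emit(8) @ H1 ⇒ out+=8
emit(3) @ H1 ⇒ out+=3
H0 returns 0
H1 returns [8, 3, 0]
H2 returns [[8, 3, 0]]
= [[8, 3, 0]]

Answer: [[8, 3, 0]]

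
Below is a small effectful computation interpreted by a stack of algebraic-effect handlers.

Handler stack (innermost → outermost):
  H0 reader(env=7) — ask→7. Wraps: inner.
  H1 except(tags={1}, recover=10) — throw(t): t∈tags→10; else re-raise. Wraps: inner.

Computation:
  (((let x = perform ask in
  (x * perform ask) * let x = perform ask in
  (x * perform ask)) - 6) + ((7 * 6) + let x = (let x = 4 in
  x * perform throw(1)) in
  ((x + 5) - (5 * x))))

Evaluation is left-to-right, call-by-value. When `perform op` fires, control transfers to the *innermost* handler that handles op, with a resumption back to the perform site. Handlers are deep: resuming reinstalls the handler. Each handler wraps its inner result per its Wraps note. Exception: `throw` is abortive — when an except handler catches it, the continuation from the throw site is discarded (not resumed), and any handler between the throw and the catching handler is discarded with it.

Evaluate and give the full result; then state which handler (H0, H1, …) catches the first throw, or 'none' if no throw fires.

Working:
ask @ H0 ⇒ 7
ask @ H0 ⇒ 7
ask @ H0 ⇒ 7
ask @ H0 ⇒ 7
throw(1) @ H1 caught ⇒ 10
= 10

Answer: 10 ; first throw caught by: H1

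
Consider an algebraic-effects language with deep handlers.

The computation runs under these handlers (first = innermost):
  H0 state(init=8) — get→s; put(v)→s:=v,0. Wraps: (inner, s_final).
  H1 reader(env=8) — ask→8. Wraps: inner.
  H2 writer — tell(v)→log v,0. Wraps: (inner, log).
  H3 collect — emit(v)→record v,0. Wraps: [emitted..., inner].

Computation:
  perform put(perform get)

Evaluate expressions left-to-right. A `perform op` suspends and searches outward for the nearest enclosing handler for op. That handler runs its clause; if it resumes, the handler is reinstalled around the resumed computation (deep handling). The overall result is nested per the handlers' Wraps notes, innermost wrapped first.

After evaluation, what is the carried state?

Answer: 8

Step-by-step:
get @ H0 ⇒ 8
put(8) @ H0 ⇒ s:=8
H0 returns (0, 8)
H1 returns (0, 8)
H2 returns ((0, 8), ())
H3 returns [((0, 8), ())]
= [((0, 8), ())]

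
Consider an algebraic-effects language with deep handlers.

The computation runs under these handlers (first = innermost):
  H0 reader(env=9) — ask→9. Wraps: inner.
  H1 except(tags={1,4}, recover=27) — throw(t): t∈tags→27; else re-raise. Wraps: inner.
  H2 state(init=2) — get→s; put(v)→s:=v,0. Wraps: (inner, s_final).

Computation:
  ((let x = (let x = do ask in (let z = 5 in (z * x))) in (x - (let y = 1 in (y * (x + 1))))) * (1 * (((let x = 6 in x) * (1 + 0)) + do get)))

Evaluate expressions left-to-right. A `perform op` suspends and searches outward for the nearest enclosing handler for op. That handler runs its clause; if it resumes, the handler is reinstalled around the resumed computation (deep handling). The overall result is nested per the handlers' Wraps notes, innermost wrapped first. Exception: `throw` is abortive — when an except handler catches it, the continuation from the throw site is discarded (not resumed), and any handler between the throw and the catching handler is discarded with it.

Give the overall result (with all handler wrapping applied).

Answer: (-8, 2)

Evaluation trace:
ask @ H0 ⇒ 9
get @ H2 ⇒ 2
H0 returns -8
H1 returns -8
H2 returns (-8, 2)
= (-8, 2)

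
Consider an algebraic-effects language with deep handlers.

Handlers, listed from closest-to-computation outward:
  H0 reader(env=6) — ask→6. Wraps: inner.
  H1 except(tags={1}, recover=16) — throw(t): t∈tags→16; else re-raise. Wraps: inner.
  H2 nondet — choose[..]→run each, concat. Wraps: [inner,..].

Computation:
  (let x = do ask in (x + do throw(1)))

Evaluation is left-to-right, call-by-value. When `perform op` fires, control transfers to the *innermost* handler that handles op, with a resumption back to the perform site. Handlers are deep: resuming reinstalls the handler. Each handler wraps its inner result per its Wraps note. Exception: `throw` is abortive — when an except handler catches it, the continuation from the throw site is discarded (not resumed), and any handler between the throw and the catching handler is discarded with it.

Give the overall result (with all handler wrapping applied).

Step-by-step:
ask @ H0 ⇒ 6
throw(1) @ H1 caught ⇒ 16
H2 returns [16]
= [16]

Answer: [16]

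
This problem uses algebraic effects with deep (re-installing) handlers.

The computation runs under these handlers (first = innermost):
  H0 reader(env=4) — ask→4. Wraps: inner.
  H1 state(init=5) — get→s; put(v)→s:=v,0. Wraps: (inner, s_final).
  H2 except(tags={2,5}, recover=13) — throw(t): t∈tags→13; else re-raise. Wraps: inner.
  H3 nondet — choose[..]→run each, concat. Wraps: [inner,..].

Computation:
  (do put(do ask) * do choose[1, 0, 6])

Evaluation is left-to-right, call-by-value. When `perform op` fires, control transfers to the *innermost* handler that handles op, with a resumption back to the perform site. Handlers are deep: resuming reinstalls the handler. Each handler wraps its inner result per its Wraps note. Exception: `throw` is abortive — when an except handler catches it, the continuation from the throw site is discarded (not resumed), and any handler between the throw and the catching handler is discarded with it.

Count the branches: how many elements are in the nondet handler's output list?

Evaluation trace:
ask @ H0 ⇒ 4
put(4) @ H1 ⇒ s:=4
choose[1, 0, 6] @ H3
  branch[0] choose=1:
    H0 returns 0
    H1 returns (0, 4)
    H2 returns (0, 4)
    H3 returns [(0, 4)]
  branch[1] choose=0:
    H0 returns 0
    H1 returns (0, 4)
    H2 returns (0, 4)
    H3 returns [(0, 4)]
  branch[2] choose=6:
    H0 returns 0
    H1 returns (0, 4)
    H2 returns (0, 4)
    H3 returns [(0, 4)]
= [(0, 4), (0, 4), (0, 4)]

Answer: 3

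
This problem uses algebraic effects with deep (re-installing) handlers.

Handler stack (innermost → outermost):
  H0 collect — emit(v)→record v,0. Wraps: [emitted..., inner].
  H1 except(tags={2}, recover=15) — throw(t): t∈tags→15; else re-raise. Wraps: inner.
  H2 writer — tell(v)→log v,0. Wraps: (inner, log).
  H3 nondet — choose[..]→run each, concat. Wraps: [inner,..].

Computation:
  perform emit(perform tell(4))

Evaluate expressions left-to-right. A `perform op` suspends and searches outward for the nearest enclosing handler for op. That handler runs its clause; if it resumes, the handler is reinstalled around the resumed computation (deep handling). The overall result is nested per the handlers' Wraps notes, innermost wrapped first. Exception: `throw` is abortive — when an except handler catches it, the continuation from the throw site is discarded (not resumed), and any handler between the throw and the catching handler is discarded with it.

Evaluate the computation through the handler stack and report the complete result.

Working:
tell(4) @ H2 ⇒ log+=4
emit(0) @ H0 ⇒ out+=0
H0 returns [0, 0]
H1 returns [0, 0]
H2 returns ([0, 0], (4))
H3 returns [([0, 0], (4))]
= [([0, 0], (4))]

Answer: [([0, 0], (4))]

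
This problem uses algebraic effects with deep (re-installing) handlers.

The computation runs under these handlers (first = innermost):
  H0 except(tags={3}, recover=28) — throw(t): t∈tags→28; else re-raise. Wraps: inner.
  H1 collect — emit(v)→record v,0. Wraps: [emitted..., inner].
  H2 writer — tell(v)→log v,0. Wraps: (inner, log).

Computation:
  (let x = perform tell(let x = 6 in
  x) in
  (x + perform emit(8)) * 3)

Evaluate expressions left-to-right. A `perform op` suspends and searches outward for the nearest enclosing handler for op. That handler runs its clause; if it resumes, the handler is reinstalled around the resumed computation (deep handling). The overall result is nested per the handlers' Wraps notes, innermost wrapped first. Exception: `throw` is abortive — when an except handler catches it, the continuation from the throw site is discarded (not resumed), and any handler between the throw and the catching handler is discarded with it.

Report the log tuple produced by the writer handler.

Answer: (6)

Working:
tell(6) @ H2 ⇒ log+=6
emit(8) @ H1 ⇒ out+=8
H0 returns 0
H1 returns [8, 0]
H2 returns ([8, 0], (6))
= ([8, 0], (6))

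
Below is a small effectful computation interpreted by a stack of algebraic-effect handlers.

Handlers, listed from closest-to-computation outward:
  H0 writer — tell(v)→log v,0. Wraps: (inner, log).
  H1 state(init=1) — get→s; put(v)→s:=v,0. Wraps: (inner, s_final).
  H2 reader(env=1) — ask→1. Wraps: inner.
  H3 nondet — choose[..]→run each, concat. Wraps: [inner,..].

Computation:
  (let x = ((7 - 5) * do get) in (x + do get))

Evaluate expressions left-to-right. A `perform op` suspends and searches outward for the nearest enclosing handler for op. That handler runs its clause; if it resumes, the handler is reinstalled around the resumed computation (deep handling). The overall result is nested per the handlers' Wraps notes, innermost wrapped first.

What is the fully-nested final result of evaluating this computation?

Answer: [((3, ()), 1)]

Working:
get @ H1 ⇒ 1
get @ H1 ⇒ 1
H0 returns (3, ())
H1 returns ((3, ()), 1)
H2 returns ((3, ()), 1)
H3 returns [((3, ()), 1)]
= [((3, ()), 1)]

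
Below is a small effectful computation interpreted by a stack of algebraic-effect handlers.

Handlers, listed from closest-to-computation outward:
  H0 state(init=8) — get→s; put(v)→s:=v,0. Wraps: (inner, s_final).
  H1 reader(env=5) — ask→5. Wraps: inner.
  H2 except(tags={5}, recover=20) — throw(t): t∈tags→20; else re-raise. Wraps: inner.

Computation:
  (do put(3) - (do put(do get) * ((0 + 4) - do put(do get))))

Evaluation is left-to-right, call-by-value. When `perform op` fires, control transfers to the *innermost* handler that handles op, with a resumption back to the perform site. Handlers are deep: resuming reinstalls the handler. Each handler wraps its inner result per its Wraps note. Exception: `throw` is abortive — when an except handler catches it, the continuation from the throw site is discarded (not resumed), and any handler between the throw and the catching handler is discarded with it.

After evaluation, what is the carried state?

Working:
put(3) @ H0 ⇒ s:=3
get @ H0 ⇒ 3
put(3) @ H0 ⇒ s:=3
get @ H0 ⇒ 3
put(3) @ H0 ⇒ s:=3
H0 returns (0, 3)
H1 returns (0, 3)
H2 returns (0, 3)
= (0, 3)

Answer: 3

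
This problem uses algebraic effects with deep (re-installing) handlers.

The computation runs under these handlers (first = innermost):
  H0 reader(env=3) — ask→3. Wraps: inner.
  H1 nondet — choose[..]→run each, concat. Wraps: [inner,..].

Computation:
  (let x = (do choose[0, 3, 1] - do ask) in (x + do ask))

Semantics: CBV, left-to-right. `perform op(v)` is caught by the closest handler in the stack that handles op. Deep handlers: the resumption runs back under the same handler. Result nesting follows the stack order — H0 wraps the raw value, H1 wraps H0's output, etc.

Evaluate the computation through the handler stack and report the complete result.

Answer: [0, 3, 1]

Evaluation trace:
choose[0, 3, 1] @ H1
  branch[0] choose=0:
    ask @ H0 ⇒ 3
    ask @ H0 ⇒ 3
    H0 returns 0
    H1 returns [0]
  branch[1] choose=3:
    ask @ H0 ⇒ 3
    ask @ H0 ⇒ 3
    H0 returns 3
    H1 returns [3]
  branch[2] choose=1:
    ask @ H0 ⇒ 3
    ask @ H0 ⇒ 3
    H0 returns 1
    H1 returns [1]
= [0, 3, 1]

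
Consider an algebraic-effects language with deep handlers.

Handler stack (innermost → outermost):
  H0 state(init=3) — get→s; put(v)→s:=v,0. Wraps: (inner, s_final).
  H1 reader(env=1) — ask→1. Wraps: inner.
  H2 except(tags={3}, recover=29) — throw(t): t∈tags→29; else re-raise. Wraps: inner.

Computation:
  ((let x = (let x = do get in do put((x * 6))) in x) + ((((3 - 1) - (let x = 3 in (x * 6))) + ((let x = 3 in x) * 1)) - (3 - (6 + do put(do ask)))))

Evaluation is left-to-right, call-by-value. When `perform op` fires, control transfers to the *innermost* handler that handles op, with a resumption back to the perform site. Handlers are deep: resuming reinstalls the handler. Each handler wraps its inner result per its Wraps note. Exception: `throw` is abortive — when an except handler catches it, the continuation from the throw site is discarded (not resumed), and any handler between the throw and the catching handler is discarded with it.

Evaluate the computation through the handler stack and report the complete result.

Answer: (-10, 1)

Evaluation trace:
get @ H0 ⇒ 3
put(18) @ H0 ⇒ s:=18
ask @ H1 ⇒ 1
put(1) @ H0 ⇒ s:=1
H0 returns (-10, 1)
H1 returns (-10, 1)
H2 returns (-10, 1)
= (-10, 1)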